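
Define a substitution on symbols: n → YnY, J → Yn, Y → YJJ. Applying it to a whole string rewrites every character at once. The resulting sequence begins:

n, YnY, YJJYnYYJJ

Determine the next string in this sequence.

Apply φ to YJJYnYYJJ symbol by symbol: Y→YJJ, J→Yn, J→Yn, Y→YJJ, n→YnY, Y→YJJ, Y→YJJ, J→Yn, J→Yn; joined: YJJ Yn Yn YJJ YnY YJJ YJJ Yn Yn.

YJJYnYnYJJYnYYJJYJJYnYn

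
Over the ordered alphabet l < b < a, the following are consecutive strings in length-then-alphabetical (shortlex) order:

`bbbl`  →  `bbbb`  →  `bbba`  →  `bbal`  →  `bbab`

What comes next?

Treat bbab as a base-3 numeral over the given alphabet and add one, carrying through any trailing a's.

bbaa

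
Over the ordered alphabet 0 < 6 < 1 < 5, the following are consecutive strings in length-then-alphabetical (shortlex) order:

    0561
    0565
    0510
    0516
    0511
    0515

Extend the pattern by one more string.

Treat 0515 as a base-4 numeral over the given alphabet and add one, carrying through any trailing 5's.

0550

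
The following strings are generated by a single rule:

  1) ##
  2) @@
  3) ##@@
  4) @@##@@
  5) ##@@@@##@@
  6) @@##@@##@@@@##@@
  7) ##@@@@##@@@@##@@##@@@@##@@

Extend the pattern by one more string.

@@##@@##@@@@##@@##@@@@##@@@@##@@##@@@@##@@

Each term (from the third on) is the two preceding terms concatenated in order: term 3 = ##·@@ = ##@@.
Continuing: @@##@@##@@@@##@@ · ##@@@@##@@@@##@@##@@@@##@@ gives term 8.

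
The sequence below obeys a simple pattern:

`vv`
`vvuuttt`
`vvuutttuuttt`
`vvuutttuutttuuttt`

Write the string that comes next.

The strings grow by a fixed suffix uuttt each time.
So the next term is vvuutttuutttuuttt·uuttt.

vvuutttuutttuutttuuttt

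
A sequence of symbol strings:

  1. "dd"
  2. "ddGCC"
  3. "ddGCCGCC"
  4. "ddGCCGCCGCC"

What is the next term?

ddGCCGCCGCCGCC

The strings grow by a fixed suffix GCC each time.
One more step from ddGCCGCCGCC gives the answer.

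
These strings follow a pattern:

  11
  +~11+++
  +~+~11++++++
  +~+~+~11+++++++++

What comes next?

Every step adds +~ to the front and +++ to the end of the previous string.
Applying this once more to +~+~+~11+++++++++:

+~+~+~+~11++++++++++++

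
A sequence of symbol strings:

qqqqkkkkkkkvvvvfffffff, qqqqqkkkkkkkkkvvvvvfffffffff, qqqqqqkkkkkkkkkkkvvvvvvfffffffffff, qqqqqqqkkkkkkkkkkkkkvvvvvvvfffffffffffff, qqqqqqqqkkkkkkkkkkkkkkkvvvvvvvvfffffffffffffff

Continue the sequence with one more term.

qqqqqqqqqkkkkkkkkkkkkkkkkkvvvvvvvvvfffffffffffffffff

The n-th term is n+1 q's then 2n+1 k's then n+1 v's then 2n+1 f's, where the shown terms are n = 3, 4, 5, 6, 7.
Setting n = 8 gives 9, 17, 9, 17 characters in each block.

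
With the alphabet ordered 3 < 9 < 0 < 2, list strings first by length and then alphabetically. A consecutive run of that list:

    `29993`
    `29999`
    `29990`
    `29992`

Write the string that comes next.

29903

Treat 29992 as a base-4 numeral over the given alphabet and add one, carrying through any trailing 2's.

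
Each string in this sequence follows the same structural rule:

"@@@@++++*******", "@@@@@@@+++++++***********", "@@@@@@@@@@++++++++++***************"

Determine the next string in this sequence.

@@@@@@@@@@@@@+++++++++++++*******************

Reading off run lengths: @ runs 4, 7, 10; + runs 4, 7, 10; * runs 7, 11, 15 — each is linear in n, where the shown terms are n = 2, 3, 4.
For the next term, n = 5, so the run lengths are 13, 13, 19.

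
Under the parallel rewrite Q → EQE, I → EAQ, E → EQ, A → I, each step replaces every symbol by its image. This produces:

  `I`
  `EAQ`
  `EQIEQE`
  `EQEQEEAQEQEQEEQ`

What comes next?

EQEQEEQEQEEQEQIEQEEQEQEEQEQEEQEQEQE

Applying the rule to each of the 15 symbols of EQEQEEAQEQEQEEQ gives the pieces EQ EQE EQ EQE EQ EQ I EQE EQ EQE EQ EQE EQ EQ EQE, which concatenate to the answer.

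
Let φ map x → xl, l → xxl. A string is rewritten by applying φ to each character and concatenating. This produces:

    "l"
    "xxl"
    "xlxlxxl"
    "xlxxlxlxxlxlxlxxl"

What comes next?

Replace each of the 17 characters of xlxxlxlxxlxlxlxxl in place — xl xxl xl xl xxl xl xxl xl xl xxl xl xxl xl xxl xl xl xxl — and concatenate.

xlxxlxlxlxxlxlxxlxlxlxxlxlxxlxlxxlxlxlxxl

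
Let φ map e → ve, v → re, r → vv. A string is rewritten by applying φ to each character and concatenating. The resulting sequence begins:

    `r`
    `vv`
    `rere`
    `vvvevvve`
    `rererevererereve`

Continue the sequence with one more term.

vvvevvvevvverevevvvevvvevvvereve

Applying the rule to each of the 16 symbols of rererevererereve gives the pieces vv ve vv ve vv ve re ve vv ve vv ve vv ve re ve, which concatenate to the answer.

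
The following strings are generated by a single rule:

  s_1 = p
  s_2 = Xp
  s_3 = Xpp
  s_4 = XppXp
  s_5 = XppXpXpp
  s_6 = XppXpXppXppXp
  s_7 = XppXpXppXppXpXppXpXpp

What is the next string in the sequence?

XppXpXppXppXpXppXpXppXppXpXppXppXp

From term 3 onward, concatenate the last term with the second-to-last: Xp·p = Xpp, Xpp·Xp = XppXp, …
The next term joins XppXpXppXppXpXppXpXpp and XppXpXppXppXp.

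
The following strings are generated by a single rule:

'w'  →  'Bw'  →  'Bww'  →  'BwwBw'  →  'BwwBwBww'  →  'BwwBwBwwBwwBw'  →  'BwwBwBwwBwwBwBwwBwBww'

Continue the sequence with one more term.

BwwBwBwwBwwBwBwwBwBwwBwwBwBwwBwwBw

This is a Fibonacci-style word recurrence s(k) = s(k−1)·s(k−2): e.g. Bw·w = Bww.
Continuing: BwwBwBwwBwwBwBwwBwBww · BwwBwBwwBwwBw gives term 8.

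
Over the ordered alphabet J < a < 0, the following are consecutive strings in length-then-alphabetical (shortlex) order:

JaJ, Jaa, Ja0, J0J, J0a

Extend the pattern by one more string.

J00

The successor of J0a increments the rightmost position that isn't already 0 and resets every position after it to J.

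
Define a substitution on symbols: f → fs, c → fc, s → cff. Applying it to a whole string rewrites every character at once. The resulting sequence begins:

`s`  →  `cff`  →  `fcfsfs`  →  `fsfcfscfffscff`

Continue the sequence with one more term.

φ(fsfcfscfffscff) expands symbol-by-symbol to fs cff fs fc fs cff fc fs fs fs cff fc fs fs; joining the 14 pieces gives the next term.

fscfffsfcfscfffcfsfsfscfffcfsfs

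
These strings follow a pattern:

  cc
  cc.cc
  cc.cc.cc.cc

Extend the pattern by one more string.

Each string is two copies of the previous one joined by '.'.
Doubling cc.cc.cc.cc with '.' between the halves:

cc.cc.cc.cc.cc.cc.cc.cc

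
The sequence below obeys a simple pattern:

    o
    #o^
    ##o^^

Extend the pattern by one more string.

Each term wraps the previous one in # on the left and ^ on the right.
One more step from ##o^^ gives the answer.

###o^^^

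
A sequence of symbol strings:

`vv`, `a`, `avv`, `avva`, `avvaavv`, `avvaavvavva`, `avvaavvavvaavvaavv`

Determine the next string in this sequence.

From term 3 onward, concatenate the last term with the second-to-last: a·vv = avv, avv·a = avva, …
The next term joins avvaavvavvaavvaavv and avvaavvavva.

avvaavvavvaavvaavvavvaavvavva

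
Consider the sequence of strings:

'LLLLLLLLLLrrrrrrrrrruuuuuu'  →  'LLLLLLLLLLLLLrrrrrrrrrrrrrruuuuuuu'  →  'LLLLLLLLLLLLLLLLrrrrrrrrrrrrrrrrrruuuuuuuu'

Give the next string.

LLLLLLLLLLLLLLLLLLLrrrrrrrrrrrrrrrrrrrrrruuuuuuuuu

Term n consists of 3n+1 L's, followed by 4n-2 r's, followed by n+3 u's, where the shown terms are n = 3, 4, 5.
At n = 6 the blocks have lengths 19, 22, 9.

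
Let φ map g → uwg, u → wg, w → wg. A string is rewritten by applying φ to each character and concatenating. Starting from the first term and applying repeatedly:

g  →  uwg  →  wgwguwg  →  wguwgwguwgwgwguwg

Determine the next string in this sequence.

φ(wguwgwguwgwgwguwg) expands symbol-by-symbol to wg uwg wg wg uwg wg uwg wg wg uwg wg uwg wg uwg wg wg uwg; joining the 17 pieces gives the next term.

wguwgwgwguwgwguwgwgwguwgwguwgwguwgwgwguwg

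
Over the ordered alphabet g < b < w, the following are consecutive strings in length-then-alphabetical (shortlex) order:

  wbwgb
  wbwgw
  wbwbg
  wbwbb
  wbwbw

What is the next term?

wbwwg

Find the rightmost character of wbwbw below w, bump it to the next letter, and reset everything to its right to g.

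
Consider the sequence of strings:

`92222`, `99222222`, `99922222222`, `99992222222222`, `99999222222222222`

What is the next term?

Term n consists of n 9's, followed by 2n+2 2's (n = 1, 2, …).
For the next term, n = 6, so the run lengths are 6, 14.

99999922222222222222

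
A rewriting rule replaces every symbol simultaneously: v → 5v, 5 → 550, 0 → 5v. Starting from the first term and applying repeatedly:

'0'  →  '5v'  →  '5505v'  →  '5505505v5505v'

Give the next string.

Rewriting the 13 symbols of 5505505v5505v one by one yields 550 550 5v 550 550 5v 550 5v 550 550 5v 550 5v; concatenated:

5505505v5505505v5505v5505505v5505v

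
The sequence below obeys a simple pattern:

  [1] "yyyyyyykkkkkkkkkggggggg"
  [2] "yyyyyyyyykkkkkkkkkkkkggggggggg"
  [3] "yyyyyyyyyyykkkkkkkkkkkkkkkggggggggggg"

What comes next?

The n-th term is 2n+1 y's then 3n k's then 2n+1 g's, where the shown terms are n = 3, 4, 5.
Setting n = 6 gives 13, 18, 13 characters in each block.

yyyyyyyyyyyyykkkkkkkkkkkkkkkkkkggggggggggggg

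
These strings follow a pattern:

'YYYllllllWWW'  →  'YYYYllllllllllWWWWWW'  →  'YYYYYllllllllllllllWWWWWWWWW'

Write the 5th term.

The n-th term is n+2 Y's then 4n+2 l's then 3n W's (n = 1, 2, …).
For term 5, n = 5, so the run lengths are 7, 22, 15.

YYYYYYYllllllllllllllllllllllWWWWWWWWWWWWWWW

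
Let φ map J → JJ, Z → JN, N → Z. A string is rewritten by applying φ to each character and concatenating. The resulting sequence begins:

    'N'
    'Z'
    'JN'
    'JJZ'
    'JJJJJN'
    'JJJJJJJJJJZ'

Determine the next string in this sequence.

Rewriting each symbol of JJJJJJJJJJZ: J→JJ, J→JJ, J→JJ, J→JJ, J→JJ, J→JJ, J→JJ, J→JJ, J→JJ, J→JJ, Z→JN, which concatenates to JJ JJ JJ JJ JJ JJ JJ JJ JJ JJ JN.

JJJJJJJJJJJJJJJJJJJJJN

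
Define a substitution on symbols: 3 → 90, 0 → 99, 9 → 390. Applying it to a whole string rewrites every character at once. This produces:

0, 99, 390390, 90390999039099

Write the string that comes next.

Applying the rule to each of the 14 symbols of 90390999039099 gives the pieces 390 99 90 390 99 390 390 390 99 90 390 99 390 390, which concatenate to the answer.

390999039099390390390999039099390390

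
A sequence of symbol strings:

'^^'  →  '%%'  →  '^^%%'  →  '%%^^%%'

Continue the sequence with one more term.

^^%%%%^^%%

From term 3 onward, concatenate the second-to-last term with the last: ^^·%% = ^^%%, %%·^^%% = %%^^%%, …
Continuing: ^^%% · %%^^%% gives term 5.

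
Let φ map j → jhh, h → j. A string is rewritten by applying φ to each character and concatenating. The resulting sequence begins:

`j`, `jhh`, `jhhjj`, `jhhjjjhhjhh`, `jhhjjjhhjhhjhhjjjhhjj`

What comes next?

jhhjjjhhjhhjhhjjjhhjjjhhjjjhhjhhjhhjjjhhjhh

Applying the rule to each of the 21 symbols of jhhjjjhhjhhjhhjjjhhjj gives the pieces jhh j j jhh jhh jhh j j jhh j j jhh j j jhh jhh jhh j j jhh jhh, which concatenate to the answer.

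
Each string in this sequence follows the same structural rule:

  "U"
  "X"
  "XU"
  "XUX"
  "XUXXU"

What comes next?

XUXXUXUX

This is a Fibonacci-style word recurrence s(k) = s(k−1)·s(k−2): e.g. X·U = XU.
The next term joins XUXXU and XUX.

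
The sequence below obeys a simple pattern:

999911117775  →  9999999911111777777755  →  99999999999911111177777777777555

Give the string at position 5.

The n-th term is 4n 9's then n+3 1's then 4n-1 7's then n 5's (n = 1, 2, …).
Setting n = 5 gives 20, 8, 19, 5 characters in each block.

9999999999999999999911111111777777777777777777755555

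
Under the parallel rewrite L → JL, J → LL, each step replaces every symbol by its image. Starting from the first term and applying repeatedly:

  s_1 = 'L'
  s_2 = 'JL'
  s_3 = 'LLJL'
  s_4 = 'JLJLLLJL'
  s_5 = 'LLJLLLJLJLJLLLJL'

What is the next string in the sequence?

Applying the rule to each of the 16 symbols of LLJLLLJLJLJLLLJL gives the pieces JL JL LL JL JL JL LL JL LL JL LL JL JL JL LL JL, which concatenate to the answer.

JLJLLLJLJLJLLLJLLLJLLLJLJLJLLLJL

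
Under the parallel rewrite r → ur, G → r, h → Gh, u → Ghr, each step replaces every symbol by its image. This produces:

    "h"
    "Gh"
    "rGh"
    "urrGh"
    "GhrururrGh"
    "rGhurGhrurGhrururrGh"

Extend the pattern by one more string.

Replace each of the 20 characters of rGhurGhrurGhrururrGh in place — ur r Gh Ghr ur r Gh ur Ghr ur r Gh ur Ghr ur Ghr ur ur r Gh — and concatenate.

urrGhGhrurrGhurGhrurrGhurGhrurGhrururrGh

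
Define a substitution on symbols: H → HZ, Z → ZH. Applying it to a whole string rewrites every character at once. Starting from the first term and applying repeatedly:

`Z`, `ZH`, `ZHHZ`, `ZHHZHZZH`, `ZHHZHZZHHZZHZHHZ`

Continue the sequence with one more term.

Rewriting the 16 symbols of ZHHZHZZHHZZHZHHZ one by one yields ZH HZ HZ ZH HZ ZH ZH HZ HZ ZH ZH HZ ZH HZ HZ ZH; concatenated:

ZHHZHZZHHZZHZHHZHZZHZHHZZHHZHZZH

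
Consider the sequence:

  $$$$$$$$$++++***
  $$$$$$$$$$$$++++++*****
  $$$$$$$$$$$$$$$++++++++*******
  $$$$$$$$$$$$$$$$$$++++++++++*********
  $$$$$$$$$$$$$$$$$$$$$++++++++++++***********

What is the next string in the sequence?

$$$$$$$$$$$$$$$$$$$$$$$$++++++++++++++*************

The n-th term is 3n+3 $'s then 2n +'s then 2n-1 *'s, where the shown terms are n = 2, 3, 4, 5, 6.
Setting n = 7 gives 24, 14, 13 characters in each block.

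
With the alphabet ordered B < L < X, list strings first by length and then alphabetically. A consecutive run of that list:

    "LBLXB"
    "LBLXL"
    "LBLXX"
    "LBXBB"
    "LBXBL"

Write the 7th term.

LBXLB

Advancing 2 positions from LBXBL through LBXBL → LBXBX reaches term 7.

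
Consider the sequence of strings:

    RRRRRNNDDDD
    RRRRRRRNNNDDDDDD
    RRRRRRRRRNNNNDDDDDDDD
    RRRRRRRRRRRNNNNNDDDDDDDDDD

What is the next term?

RRRRRRRRRRRRRNNNNNNDDDDDDDDDDDD

The n-th term is 2n+1 R's then n N's then 2n D's, where the shown terms are n = 2, 3, 4, 5.
For the next term, n = 6, so the run lengths are 13, 6, 12.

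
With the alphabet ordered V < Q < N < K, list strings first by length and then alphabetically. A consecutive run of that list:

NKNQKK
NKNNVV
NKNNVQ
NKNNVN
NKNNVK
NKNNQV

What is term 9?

NKNNQK

Advancing 3 positions from NKNNQV through NKNNQV → NKNNQQ → NKNNQN reaches term 9.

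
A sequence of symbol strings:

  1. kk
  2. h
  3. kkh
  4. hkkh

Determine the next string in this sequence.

From term 3 onward, concatenate the second-to-last term with the last: kk·h = kkh, h·kkh = hkkh, …
The next term joins kkh and hkkh.

kkhhkkh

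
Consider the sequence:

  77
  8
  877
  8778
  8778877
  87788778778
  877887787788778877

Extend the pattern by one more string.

87788778778877887787788778778

From term 3 onward, concatenate the last term with the second-to-last: 8·77 = 877, 877·8 = 8778, …
So term 8 is 877887787788778877·87788778778.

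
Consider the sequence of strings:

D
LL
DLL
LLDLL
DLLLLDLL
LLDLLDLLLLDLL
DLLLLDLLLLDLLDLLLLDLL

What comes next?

Each term (from the third on) is the two preceding terms concatenated in order: term 3 = D·LL = DLL.
So term 8 is LLDLLDLLLLDLL·DLLLLDLLLLDLLDLLLLDLL.

LLDLLDLLLLDLLDLLLLDLLLLDLLDLLLLDLL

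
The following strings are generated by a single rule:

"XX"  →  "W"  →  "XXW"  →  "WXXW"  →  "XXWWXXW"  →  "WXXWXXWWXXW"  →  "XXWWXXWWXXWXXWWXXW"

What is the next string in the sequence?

WXXWXXWWXXWXXWWXXWWXXWXXWWXXW

Each term (from the third on) is the two preceding terms concatenated in order: term 3 = XX·W = XXW.
Continuing: WXXWXXWWXXW · XXWWXXWWXXWXXWWXXW gives term 8.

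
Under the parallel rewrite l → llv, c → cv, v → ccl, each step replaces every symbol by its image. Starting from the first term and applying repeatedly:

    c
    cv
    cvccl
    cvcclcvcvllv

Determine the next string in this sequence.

cvcclcvcvllvcvcclcvcclllvllvccl

Expanding cvcclcvcvllv: c→cv, v→ccl, c→cv, c→cv, l→llv, c→cv, v→ccl, c→cv, v→ccl, l→llv, l→llv, v→ccl. Concatenated: cv ccl cv cv llv cv ccl cv ccl llv llv ccl.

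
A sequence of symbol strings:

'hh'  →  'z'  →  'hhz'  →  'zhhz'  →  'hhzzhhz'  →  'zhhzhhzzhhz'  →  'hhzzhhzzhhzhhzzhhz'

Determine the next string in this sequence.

This is a Fibonacci-style word recurrence s(k) = s(k−2)·s(k−1): e.g. hh·z = hhz.
So term 8 is zhhzhhzzhhz·hhzzhhzzhhzhhzzhhz.

zhhzhhzzhhzhhzzhhzzhhzhhzzhhz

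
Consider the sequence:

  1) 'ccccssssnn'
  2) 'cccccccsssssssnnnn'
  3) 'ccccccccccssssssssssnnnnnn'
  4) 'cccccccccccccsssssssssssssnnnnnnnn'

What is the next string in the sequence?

ccccccccccccccccssssssssssssssssnnnnnnnnnn

The n-th term is 3n+1 c's then 3n+1 s's then 2n n's (n = 1, 2, …).
At n = 5 the blocks have lengths 16, 16, 10.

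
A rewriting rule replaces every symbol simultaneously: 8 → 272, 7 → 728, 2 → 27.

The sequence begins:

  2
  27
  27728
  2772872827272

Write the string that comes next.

Rewriting the 13 symbols of 2772872827272 one by one yields 27 728 728 27 272 728 27 272 27 728 27 728 27; concatenated:

277287282727272827272277282772827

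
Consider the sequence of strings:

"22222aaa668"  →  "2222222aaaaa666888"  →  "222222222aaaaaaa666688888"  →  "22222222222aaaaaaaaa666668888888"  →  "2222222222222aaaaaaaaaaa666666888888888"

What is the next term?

Term n consists of 2n+3 2's, followed by 2n+1 a's, followed by n+1 6's, followed by 2n-1 8's (n = 1, 2, …).
Setting n = 6 gives 15, 13, 7, 11 characters in each block.

222222222222222aaaaaaaaaaaaa666666688888888888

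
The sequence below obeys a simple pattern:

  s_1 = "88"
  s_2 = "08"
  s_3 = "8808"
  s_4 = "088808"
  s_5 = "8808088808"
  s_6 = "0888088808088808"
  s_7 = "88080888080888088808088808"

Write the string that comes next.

From term 3 onward, concatenate the second-to-last term with the last: 88·08 = 8808, 08·8808 = 088808, …
So term 8 is 0888088808088808·88080888080888088808088808.

088808880808880888080888080888088808088808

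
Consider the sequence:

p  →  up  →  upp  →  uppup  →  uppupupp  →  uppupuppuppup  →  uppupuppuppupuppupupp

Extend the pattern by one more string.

uppupuppuppupuppupuppuppupuppuppup

Each term (from the third on) is the previous term followed by the one before it: term 3 = up·p = upp.
Continuing: uppupuppuppupuppupupp · uppupuppuppup gives term 8.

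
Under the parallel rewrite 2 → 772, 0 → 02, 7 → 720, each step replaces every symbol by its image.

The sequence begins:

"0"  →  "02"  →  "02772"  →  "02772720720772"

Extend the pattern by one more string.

Replace each of the 14 characters of 02772720720772 in place — 02 772 720 720 772 720 772 02 720 772 02 720 720 772 — and concatenate.

027727207207727207720272077202720720772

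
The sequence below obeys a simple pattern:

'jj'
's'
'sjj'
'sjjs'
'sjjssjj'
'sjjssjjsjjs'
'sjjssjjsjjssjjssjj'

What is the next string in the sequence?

sjjssjjsjjssjjssjjsjjssjjsjjs

This is a Fibonacci-style word recurrence s(k) = s(k−1)·s(k−2): e.g. s·jj = sjj.
So term 8 is sjjssjjsjjssjjssjj·sjjssjjsjjs.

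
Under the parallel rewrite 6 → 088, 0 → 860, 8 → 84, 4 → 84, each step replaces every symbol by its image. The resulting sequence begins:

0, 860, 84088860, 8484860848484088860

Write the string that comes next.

Replace each of the 19 characters of 8484860848484088860 in place — 84 84 84 84 84 088 860 84 84 84 84 84 84 860 84 84 84 088 860 — and concatenate.

8484848484088860848484848484860848484088860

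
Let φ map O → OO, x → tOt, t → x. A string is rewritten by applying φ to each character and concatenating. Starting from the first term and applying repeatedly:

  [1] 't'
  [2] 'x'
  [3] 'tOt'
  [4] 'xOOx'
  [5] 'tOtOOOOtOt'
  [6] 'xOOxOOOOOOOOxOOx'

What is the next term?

Rewriting the 16 symbols of xOOxOOOOOOOOxOOx one by one yields tOt OO OO tOt OO OO OO OO OO OO OO OO tOt OO OO tOt; concatenated:

tOtOOOOtOtOOOOOOOOOOOOOOOOtOtOOOOtOt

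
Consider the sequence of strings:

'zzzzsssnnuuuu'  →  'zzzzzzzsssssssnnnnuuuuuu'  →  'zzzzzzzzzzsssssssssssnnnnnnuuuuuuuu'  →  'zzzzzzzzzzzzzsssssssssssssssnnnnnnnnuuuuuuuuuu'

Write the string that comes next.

Term n consists of 3n+1 z's, followed by 4n-1 s's, followed by 2n n's, followed by 2n+2 u's (n = 1, 2, …).
For the next term, n = 5, so the run lengths are 16, 19, 10, 12.

zzzzzzzzzzzzzzzzsssssssssssssssssssnnnnnnnnnnuuuuuuuuuuuu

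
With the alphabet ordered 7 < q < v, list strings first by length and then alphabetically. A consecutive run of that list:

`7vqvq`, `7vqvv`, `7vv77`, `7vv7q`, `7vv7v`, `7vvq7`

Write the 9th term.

Advancing 3 positions from 7vvq7 through 7vvq7 → 7vvqq → 7vvqv reaches term 9.

7vvv7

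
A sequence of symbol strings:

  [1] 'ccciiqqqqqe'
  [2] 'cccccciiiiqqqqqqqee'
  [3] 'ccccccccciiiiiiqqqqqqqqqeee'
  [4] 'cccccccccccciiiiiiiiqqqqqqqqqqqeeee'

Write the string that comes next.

Reading off run lengths: c runs 3, 6, 9, 12; i runs 2, 4, 6, 8; q runs 5, 7, 9, 11; e runs 1, 2, 3, 4 — each is linear in n (n = 1, 2, …).
For the next term, n = 5, so the run lengths are 15, 10, 13, 5.

ccccccccccccccciiiiiiiiiiqqqqqqqqqqqqqeeeee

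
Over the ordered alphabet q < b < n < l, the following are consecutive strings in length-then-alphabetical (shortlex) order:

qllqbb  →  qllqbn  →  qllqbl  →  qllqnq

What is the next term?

The successor of qllqnq increments the rightmost position that isn't already l and resets every position after it to q.

qllqnb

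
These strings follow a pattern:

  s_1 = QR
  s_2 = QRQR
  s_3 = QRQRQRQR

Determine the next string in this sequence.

Every step duplicates the string.
Doubling QRQRQRQR:

QRQRQRQRQRQRQRQR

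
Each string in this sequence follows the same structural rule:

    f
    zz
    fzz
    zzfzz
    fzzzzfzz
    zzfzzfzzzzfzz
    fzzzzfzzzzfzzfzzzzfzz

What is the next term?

zzfzzfzzzzfzzfzzzzfzzzzfzzfzzzzfzz

This is a Fibonacci-style word recurrence s(k) = s(k−2)·s(k−1): e.g. f·zz = fzz.
Continuing: zzfzzfzzzzfzz · fzzzzfzzzzfzzfzzzzfzz gives term 8.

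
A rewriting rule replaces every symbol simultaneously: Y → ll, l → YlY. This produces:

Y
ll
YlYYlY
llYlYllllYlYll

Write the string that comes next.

YlYYlYllYlYllYlYYlYYlYYlYllYlYllYlYYlY

Replace each of the 14 characters of llYlYllllYlYll in place — YlY YlY ll YlY ll YlY YlY YlY YlY ll YlY ll YlY YlY — and concatenate.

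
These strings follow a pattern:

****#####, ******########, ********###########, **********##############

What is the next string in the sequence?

************#################

Term n consists of 2n *'s, followed by 3n-1 #'s, where the shown terms are n = 2, 3, 4, 5.
Setting n = 6 gives 12, 17 characters in each block.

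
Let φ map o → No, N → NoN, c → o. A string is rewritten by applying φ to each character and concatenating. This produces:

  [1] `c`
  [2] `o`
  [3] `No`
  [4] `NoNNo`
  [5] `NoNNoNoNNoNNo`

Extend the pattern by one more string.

NoNNoNoNNoNNoNoNNoNoNNoNNoNoNNoNNo

Applying the rule to each of the 13 symbols of NoNNoNoNNoNNo gives the pieces NoN No NoN NoN No NoN No NoN NoN No NoN NoN No, which concatenate to the answer.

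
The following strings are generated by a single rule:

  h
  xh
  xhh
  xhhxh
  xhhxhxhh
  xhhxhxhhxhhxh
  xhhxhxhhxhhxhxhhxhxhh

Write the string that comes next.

xhhxhxhhxhhxhxhhxhxhhxhhxhxhhxhhxh

This is a Fibonacci-style word recurrence s(k) = s(k−1)·s(k−2): e.g. xh·h = xhh.
Continuing: xhhxhxhhxhhxhxhhxhxhh · xhhxhxhhxhhxh gives term 8.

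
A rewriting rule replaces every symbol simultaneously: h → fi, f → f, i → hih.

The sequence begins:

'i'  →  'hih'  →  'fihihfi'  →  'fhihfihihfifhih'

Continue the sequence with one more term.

Rewriting the 15 symbols of fhihfihihfifhih one by one yields f fi hih fi f hih fi hih fi f hih f fi hih fi; concatenated:

ffihihfifhihfihihfifhihffihihfi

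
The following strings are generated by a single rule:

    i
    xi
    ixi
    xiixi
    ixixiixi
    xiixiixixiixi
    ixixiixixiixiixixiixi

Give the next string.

This is a Fibonacci-style word recurrence s(k) = s(k−2)·s(k−1): e.g. i·xi = ixi.
Continuing: xiixiixixiixi · ixixiixixiixiixixiixi gives term 8.

xiixiixixiixiixixiixixiixiixixiixi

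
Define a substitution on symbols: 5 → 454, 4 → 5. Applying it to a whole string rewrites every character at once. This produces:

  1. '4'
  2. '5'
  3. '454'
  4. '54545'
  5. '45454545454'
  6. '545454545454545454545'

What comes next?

Replace each of the 21 characters of 545454545454545454545 in place — 454 5 454 5 454 5 454 5 454 5 454 5 454 5 454 5 454 5 454 5 454 — and concatenate.

4545454545454545454545454545454545454545454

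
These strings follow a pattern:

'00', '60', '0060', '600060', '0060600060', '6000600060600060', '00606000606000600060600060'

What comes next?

From term 3 onward, concatenate the second-to-last term with the last: 00·60 = 0060, 60·0060 = 600060, …
So term 8 is 6000600060600060·00606000606000600060600060.

600060006060006000606000606000600060600060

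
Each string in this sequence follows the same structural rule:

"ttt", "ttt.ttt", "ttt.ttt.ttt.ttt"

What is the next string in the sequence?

ttt.ttt.ttt.ttt.ttt.ttt.ttt.ttt

Every step duplicates the string with '.' between the halves.
So the next term is two copies of ttt.ttt.ttt.ttt with '.' between the halves.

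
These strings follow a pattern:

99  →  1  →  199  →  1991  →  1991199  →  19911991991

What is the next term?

199119919911991199

This is a Fibonacci-style word recurrence s(k) = s(k−1)·s(k−2): e.g. 1·99 = 199.
The next term joins 19911991991 and 1991199.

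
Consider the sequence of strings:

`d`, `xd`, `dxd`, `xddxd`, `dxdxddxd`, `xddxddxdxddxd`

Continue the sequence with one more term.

Each term (from the third on) is the two preceding terms concatenated in order: term 3 = d·xd = dxd.
So term 7 is dxdxddxd·xddxddxdxddxd.

dxdxddxdxddxddxdxddxd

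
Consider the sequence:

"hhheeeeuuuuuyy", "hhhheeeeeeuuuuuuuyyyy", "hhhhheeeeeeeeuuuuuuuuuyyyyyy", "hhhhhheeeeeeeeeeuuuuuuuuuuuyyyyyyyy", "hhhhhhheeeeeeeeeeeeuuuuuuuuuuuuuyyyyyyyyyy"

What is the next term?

Reading off run lengths: h runs 3, 4, 5, 6, 7; e runs 4, 6, 8, 10, 12; u runs 5, 7, 9, 11, 13; y runs 2, 4, 6, 8, 10 — each is linear in n, where the shown terms are n = 2, 3, 4, 5, 6.
At n = 7 the blocks have lengths 8, 14, 15, 12.

hhhhhhhheeeeeeeeeeeeeeuuuuuuuuuuuuuuuyyyyyyyyyyyy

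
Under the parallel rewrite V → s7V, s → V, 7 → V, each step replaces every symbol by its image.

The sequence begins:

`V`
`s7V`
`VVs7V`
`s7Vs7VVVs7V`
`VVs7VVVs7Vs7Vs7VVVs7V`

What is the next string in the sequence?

φ(VVs7VVVs7Vs7Vs7VVVs7V) expands symbol-by-symbol to s7V s7V V V s7V s7V s7V V V s7V V V s7V V V s7V s7V s7V V V s7V; joining the 21 pieces gives the next term.

s7Vs7VVVs7Vs7Vs7VVVs7VVVs7VVVs7Vs7Vs7VVVs7V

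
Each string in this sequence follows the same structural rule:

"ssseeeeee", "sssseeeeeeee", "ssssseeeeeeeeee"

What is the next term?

sssssseeeeeeeeeeee

The n-th term is n s's then 2n e's, where the shown terms are n = 3, 4, 5.
For the next term, n = 6, so the run lengths are 6, 12.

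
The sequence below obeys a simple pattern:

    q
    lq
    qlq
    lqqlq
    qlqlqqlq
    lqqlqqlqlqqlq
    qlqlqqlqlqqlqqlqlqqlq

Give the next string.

lqqlqqlqlqqlqqlqlqqlqlqqlqqlqlqqlq

Each term (from the third on) is the two preceding terms concatenated in order: term 3 = q·lq = qlq.
So term 8 is lqqlqqlqlqqlq·qlqlqqlqlqqlqqlqlqqlq.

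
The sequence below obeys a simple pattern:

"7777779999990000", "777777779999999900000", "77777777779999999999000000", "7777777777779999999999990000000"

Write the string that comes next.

777777777777779999999999999900000000

The n-th term is 2n 7's then 2n 9's then n+1 0's, where the shown terms are n = 3, 4, 5, 6.
Setting n = 7 gives 14, 14, 8 characters in each block.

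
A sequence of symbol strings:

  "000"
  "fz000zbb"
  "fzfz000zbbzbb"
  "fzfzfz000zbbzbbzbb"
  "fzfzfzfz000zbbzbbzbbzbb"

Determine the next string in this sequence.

s(k+1) = fz·s(k)·zbb, so each term gains fz as a prefix and zbb as a suffix.
One more step from fzfzfzfz000zbbzbbzbbzbb gives the answer.

fzfzfzfzfz000zbbzbbzbbzbbzbb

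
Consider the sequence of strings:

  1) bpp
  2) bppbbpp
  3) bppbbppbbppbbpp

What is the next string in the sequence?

bppbbppbbppbbppbbppbbppbbppbbpp

Every step duplicates the string with 'b' between the halves.
One more doubling of bppbbppbbppbbpp gives the answer.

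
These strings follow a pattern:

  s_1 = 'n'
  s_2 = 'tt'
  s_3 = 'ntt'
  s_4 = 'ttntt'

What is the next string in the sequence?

nttttntt

This is a Fibonacci-style word recurrence s(k) = s(k−2)·s(k−1): e.g. n·tt = ntt.
The next term joins ntt and ttntt.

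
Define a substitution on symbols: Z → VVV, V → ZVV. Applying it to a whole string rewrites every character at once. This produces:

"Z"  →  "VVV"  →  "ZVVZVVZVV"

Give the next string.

VVVZVVZVVVVVZVVZVVVVVZVVZVV

Expanding ZVVZVVZVV: Z→VVV, V→ZVV, V→ZVV, Z→VVV, V→ZVV, V→ZVV, Z→VVV, V→ZVV, V→ZVV. Concatenated: VVV ZVV ZVV VVV ZVV ZVV VVV ZVV ZVV.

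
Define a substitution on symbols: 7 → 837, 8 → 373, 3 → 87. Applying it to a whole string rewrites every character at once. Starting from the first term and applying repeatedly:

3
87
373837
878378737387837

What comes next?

Rewriting the 15 symbols of 878378737387837 one by one yields 373 837 373 87 837 373 837 87 837 87 373 837 373 87 837; concatenated:

37383737387837373837878378737383737387837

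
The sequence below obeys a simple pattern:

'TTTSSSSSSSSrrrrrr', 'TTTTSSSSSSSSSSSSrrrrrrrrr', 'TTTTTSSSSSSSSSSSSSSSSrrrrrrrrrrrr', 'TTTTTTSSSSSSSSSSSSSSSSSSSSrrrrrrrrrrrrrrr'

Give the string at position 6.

TTTTTTTTSSSSSSSSSSSSSSSSSSSSSSSSSSSSrrrrrrrrrrrrrrrrrrrrr

Each string has the form T^{n+1} S^{4n} r^{3n}, where the shown terms are n = 2, 3, 4, 5.
At n = 7 the blocks have lengths 8, 28, 21.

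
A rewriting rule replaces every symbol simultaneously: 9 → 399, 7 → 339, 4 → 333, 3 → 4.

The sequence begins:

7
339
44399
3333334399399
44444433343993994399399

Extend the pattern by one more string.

Replace each of the 23 characters of 44444433343993994399399 in place — 333 333 333 333 333 333 4 4 4 333 4 399 399 4 399 399 333 4 399 399 4 399 399 — and concatenate.

3333333333333333334443334399399439939933343993994399399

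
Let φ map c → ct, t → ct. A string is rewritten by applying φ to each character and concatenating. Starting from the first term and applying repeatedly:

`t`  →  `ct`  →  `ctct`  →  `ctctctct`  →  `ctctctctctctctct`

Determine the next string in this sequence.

Rewriting the 16 symbols of ctctctctctctctct one by one yields ct ct ct ct ct ct ct ct ct ct ct ct ct ct ct ct; concatenated:

ctctctctctctctctctctctctctctctct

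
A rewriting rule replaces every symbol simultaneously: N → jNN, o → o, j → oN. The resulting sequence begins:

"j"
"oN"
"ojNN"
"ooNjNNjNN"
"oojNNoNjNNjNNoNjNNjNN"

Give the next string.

oooNjNNjNNojNNoNjNNjNNoNjNNjNNojNNoNjNNjNNoNjNNjNN

φ(oojNNoNjNNjNNoNjNNjNN) expands symbol-by-symbol to o o oN jNN jNN o jNN oN jNN jNN oN jNN jNN o jNN oN jNN jNN oN jNN jNN; joining the 21 pieces gives the next term.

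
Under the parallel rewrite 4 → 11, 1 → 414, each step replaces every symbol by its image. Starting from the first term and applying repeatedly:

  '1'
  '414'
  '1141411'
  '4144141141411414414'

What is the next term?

Rewriting the 19 symbols of 4144141141411414414 one by one yields 11 414 11 11 414 11 414 414 11 414 11 414 414 11 414 11 11 414 11; concatenated:

11414111141411414414114141141441411414111141411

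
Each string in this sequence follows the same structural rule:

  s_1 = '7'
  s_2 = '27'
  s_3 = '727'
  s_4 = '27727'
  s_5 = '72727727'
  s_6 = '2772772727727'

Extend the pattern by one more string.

This is a Fibonacci-style word recurrence s(k) = s(k−2)·s(k−1): e.g. 7·27 = 727.
Continuing: 72727727 · 2772772727727 gives term 7.

727277272772772727727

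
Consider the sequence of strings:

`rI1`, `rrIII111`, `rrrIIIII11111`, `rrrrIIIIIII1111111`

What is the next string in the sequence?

Term n consists of n r's, followed by 2n-1 I's, followed by 2n-1 1's (n = 1, 2, …).
At n = 5 the blocks have lengths 5, 9, 9.

rrrrrIIIIIIIII111111111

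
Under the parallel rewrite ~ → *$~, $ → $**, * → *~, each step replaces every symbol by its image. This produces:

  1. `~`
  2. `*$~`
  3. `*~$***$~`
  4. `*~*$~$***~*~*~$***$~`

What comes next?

*~*$~*~$***$~$***~*~*~*$~*~*$~*~*$~$***~*~*~$***$~

φ(*~*$~$***~*~*~$***$~) expands symbol-by-symbol to *~ *$~ *~ $** *$~ $** *~ *~ *~ *$~ *~ *$~ *~ *$~ $** *~ *~ *~ $** *$~; joining the 20 pieces gives the next term.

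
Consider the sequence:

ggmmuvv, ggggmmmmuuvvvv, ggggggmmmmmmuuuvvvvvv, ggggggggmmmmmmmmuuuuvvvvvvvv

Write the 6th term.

The n-th term is 2n g's then 2n m's then n u's then 2n v's (n = 1, 2, …).
Setting n = 6 gives 12, 12, 6, 12 characters in each block.

ggggggggggggmmmmmmmmmmmmuuuuuuvvvvvvvvvvvv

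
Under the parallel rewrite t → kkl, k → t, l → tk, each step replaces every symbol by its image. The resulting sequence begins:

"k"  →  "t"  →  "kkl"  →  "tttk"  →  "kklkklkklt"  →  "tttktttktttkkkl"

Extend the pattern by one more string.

Rewriting the 15 symbols of tttktttktttkkkl one by one yields kkl kkl kkl t kkl kkl kkl t kkl kkl kkl t t t tk; concatenated:

kklkklkkltkklkklkkltkklkklkklttttk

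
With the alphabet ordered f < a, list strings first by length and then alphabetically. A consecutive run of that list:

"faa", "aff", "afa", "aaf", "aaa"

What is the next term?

ffff

aaa is the last string of length 3, so the next is the first of length 4: f repeated 4 times.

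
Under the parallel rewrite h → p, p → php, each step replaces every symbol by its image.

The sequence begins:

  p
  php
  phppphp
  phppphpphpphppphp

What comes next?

Replace each of the 17 characters of phppphpphpphppphp in place — php p php php php p php php p php php p php php php p php — and concatenate.

phppphpphpphppphpphppphpphppphpphpphppphp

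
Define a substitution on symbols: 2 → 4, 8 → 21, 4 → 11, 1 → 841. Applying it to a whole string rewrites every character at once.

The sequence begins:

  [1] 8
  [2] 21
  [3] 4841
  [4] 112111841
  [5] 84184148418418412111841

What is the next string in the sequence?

Replace each of the 23 characters of 84184148418418412111841 in place — 21 11 841 21 11 841 11 21 11 841 21 11 841 21 11 841 4 841 841 841 21 11 841 — and concatenate.

211184121118411121118412111841211184148418418412111841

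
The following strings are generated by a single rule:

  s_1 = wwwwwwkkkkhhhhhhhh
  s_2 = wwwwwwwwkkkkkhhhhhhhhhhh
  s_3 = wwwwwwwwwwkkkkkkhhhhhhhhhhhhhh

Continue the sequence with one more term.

wwwwwwwwwwwwkkkkkkkhhhhhhhhhhhhhhhhh

Each string has the form w^{2n+2} k^{n+2} h^{3n+2}, where the shown terms are n = 2, 3, 4.
At n = 5 the blocks have lengths 12, 7, 17.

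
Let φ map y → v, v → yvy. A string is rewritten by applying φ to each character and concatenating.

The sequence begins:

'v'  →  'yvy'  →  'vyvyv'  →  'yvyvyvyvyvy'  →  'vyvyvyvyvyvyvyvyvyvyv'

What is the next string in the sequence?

yvyvyvyvyvyvyvyvyvyvyvyvyvyvyvyvyvyvyvyvyvy

φ(vyvyvyvyvyvyvyvyvyvyv) expands symbol-by-symbol to yvy v yvy v yvy v yvy v yvy v yvy v yvy v yvy v yvy v yvy v yvy; joining the 21 pieces gives the next term.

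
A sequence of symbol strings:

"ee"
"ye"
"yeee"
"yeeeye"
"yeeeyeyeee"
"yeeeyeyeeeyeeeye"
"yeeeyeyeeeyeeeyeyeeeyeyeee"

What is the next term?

This is a Fibonacci-style word recurrence s(k) = s(k−1)·s(k−2): e.g. ye·ee = yeee.
So term 8 is yeeeyeyeeeyeeeyeyeeeyeyeee·yeeeyeyeeeyeeeye.

yeeeyeyeeeyeeeyeyeeeyeyeeeyeeeyeyeeeyeeeye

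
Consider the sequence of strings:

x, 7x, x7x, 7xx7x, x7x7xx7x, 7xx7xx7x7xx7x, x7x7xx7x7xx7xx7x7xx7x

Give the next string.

7xx7xx7x7xx7xx7x7xx7x7xx7xx7x7xx7x

Each term (from the third on) is the two preceding terms concatenated in order: term 3 = x·7x = x7x.
So term 8 is 7xx7xx7x7xx7x·x7x7xx7x7xx7xx7x7xx7x.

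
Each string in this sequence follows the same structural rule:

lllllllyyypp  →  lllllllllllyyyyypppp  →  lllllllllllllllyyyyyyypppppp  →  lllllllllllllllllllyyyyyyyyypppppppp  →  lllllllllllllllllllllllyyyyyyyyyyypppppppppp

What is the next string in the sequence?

Reading off run lengths: l runs 7, 11, 15, 19, 23; y runs 3, 5, 7, 9, 11; p runs 2, 4, 6, 8, 10 — each is linear in n (n = 1, 2, …).
For the next term, n = 6, so the run lengths are 27, 13, 12.

lllllllllllllllllllllllllllyyyyyyyyyyyyypppppppppppp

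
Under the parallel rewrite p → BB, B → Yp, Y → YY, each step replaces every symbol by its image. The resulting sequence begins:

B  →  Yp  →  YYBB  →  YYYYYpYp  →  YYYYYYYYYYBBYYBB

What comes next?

Rewriting the 16 symbols of YYYYYYYYYYBBYYBB one by one yields YY YY YY YY YY YY YY YY YY YY Yp Yp YY YY Yp Yp; concatenated:

YYYYYYYYYYYYYYYYYYYYYpYpYYYYYpYp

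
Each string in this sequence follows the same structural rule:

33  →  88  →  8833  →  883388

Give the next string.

From term 3 onward, concatenate the last term with the second-to-last: 88·33 = 8833, 8833·88 = 883388, …
The next term joins 883388 and 8833.

8833888833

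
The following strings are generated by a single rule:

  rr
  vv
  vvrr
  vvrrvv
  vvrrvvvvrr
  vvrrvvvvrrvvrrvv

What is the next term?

vvrrvvvvrrvvrrvvvvrrvvvvrr

From term 3 onward, concatenate the last term with the second-to-last: vv·rr = vvrr, vvrr·vv = vvrrvv, …
Continuing: vvrrvvvvrrvvrrvv · vvrrvvvvrr gives term 7.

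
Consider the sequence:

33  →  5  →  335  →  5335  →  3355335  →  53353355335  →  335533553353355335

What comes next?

This is a Fibonacci-style word recurrence s(k) = s(k−2)·s(k−1): e.g. 33·5 = 335.
The next term joins 53353355335 and 335533553353355335.

53353355335335533553353355335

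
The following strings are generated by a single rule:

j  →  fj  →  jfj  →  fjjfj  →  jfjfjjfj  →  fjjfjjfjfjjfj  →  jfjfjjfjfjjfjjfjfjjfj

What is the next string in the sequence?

fjjfjjfjfjjfjjfjfjjfjfjjfjjfjfjjfj

This is a Fibonacci-style word recurrence s(k) = s(k−2)·s(k−1): e.g. j·fj = jfj.
So term 8 is fjjfjjfjfjjfj·jfjfjjfjfjjfjjfjfjjfj.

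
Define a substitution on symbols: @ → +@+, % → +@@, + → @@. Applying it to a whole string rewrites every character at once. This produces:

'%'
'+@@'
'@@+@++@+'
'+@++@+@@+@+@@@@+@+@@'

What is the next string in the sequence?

φ(+@++@+@@+@+@@@@+@+@@) expands symbol-by-symbol to @@ +@+ @@ @@ +@+ @@ +@+ +@+ @@ +@+ @@ +@+ +@+ +@+ +@+ @@ +@+ @@ +@+ +@+; joining the 20 pieces gives the next term.

@@+@+@@@@+@+@@+@++@+@@+@+@@+@++@++@++@+@@+@+@@+@++@+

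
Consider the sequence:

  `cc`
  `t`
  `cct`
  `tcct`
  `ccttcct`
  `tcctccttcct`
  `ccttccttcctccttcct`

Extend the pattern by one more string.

Each term (from the third on) is the two preceding terms concatenated in order: term 3 = cc·t = cct.
The next term joins tcctccttcct and ccttccttcctccttcct.

tcctccttcctccttccttcctccttcct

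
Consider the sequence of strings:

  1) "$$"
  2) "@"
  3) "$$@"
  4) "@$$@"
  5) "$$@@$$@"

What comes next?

From term 3 onward, concatenate the second-to-last term with the last: $$·@ = $$@, @·$$@ = @$$@, …
So term 6 is @$$@·$$@@$$@.

@$$@$$@@$$@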